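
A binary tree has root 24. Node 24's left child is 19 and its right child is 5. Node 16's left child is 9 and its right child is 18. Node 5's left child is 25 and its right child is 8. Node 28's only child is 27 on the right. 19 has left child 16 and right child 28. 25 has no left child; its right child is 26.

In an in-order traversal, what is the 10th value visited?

In-order visits the left subtree, then the node, then the right subtree.
At 24: go left to 19.
  At 19: go left to 16.
    At 16: go left to 9.
      9 is a leaf — visit 9.
    Visit 16.
    At 16: go right to 18.
      18 is a leaf — visit 18.
  Visit 19.
  At 19: go right to 28.
    At 28: no left child.
    Visit 28.
    At 28: go right to 27.
      27 is a leaf — visit 27.
Visit 24.
At 24: go right to 5.
  At 5: go left to 25.
    At 25: no left child.
    Visit 25.
    At 25: go right to 26.
      26 is a leaf — visit 26.
  Visit 5.
  At 5: go right to 8.
    8 is a leaf — visit 8.
Full in-order sequence: 9, 16, 18, 19, 28, 27, 24, 25, 26, 5, 8.

5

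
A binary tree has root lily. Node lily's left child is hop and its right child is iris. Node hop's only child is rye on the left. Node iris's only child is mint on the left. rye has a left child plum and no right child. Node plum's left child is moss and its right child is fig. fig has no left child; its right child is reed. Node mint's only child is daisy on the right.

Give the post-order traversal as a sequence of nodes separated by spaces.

moss reed fig plum rye hop daisy mint iris lily

Post-order visits the left subtree, then the right subtree, then the node.
At lily: go left to hop.
  At hop: go left to rye.
    At rye: go left to plum.
      At plum: go left to moss.
        moss is a leaf — visit moss.
      At plum: go right to fig.
        At fig: no left child.
        At fig: go right to reed.
          reed is a leaf — visit reed.
        Visit fig.
      Visit plum.
    At rye: no right child.
    Visit rye.
  At hop: no right child.
  Visit hop.
At lily: go right to iris.
  At iris: go left to mint.
    At mint: no left child.
    At mint: go right to daisy.
      daisy is a leaf — visit daisy.
    Visit mint.
  At iris: no right child.
  Visit iris.
Visit lily.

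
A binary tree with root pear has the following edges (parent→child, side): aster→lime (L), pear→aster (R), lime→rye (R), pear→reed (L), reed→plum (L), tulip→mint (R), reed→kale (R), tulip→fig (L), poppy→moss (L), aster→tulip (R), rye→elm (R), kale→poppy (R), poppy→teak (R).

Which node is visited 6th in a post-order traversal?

Post-order visits the left subtree, then the right subtree, then the node.
At pear: go left to reed.
  At reed: go left to plum.
    plum is a leaf — visit plum.
  At reed: go right to kale.
    At kale: no left child.
    At kale: go right to poppy.
      At poppy: go left to moss.
        moss is a leaf — visit moss.
      At poppy: go right to teak.
        teak is a leaf — visit teak.
      Visit poppy.
    Visit kale.
  Visit reed.
At pear: go right to aster.
  At aster: go left to lime.
    At lime: no left child.
    At lime: go right to rye.
      At rye: no left child.
      At rye: go right to elm.
        elm is a leaf — visit elm.
      Visit rye.
    Visit lime.
  At aster: go right to tulip.
    At tulip: go left to fig.
      fig is a leaf — visit fig.
    At tulip: go right to mint.
      mint is a leaf — visit mint.
    Visit tulip.
  Visit aster.
Visit pear.
Full post-order sequence: plum, moss, teak, poppy, kale, reed, elm, rye, lime, fig, mint, tulip, aster, pear.

reed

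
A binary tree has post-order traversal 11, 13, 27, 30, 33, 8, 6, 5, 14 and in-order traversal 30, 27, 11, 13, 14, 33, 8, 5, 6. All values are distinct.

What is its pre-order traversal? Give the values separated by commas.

The last element of post-order is the root; it splits in-order into left and right subtrees.
Root 14: left subtree has 4 nodes {30, 27, 11, 13}, right has 4 {33, 8, 5, 6}.
  Root 30: left subtree has 0 nodes { }, right has 3 {27, 11, 13}.
    Root 27: left subtree has 0 nodes { }, right has 2 {11, 13}.
      Root 13: left subtree has 1 node {11}, right has 0 { }.
  Root 5: left subtree has 2 nodes {33, 8}, right has 1 {6}.
    Root 8: left subtree has 1 node {33}, right has 0 { }.

14, 30, 27, 13, 11, 5, 8, 33, 6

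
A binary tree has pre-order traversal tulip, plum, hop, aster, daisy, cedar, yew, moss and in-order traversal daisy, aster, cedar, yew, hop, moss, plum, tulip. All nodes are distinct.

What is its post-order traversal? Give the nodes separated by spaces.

daisy yew cedar aster moss hop plum tulip

The first element of pre-order is the root; it splits in-order into left and right subtrees.
Root tulip: left subtree has 7 nodes {daisy, aster, cedar, yew, hop, moss, plum}, right has 0 { }.
  Root plum: left subtree has 6 nodes {daisy, aster, cedar, yew, hop, moss}, right has 0 { }.
    Root hop: left subtree has 4 nodes {daisy, aster, cedar, yew}, right has 1 {moss}.
      Root aster: left subtree has 1 node {daisy}, right has 2 {cedar, yew}.
        Root cedar: left subtree has 0 nodes { }, right has 1 {yew}.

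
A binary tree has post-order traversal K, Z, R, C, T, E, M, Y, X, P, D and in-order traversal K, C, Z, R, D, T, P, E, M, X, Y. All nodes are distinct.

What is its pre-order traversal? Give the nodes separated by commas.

The last element of post-order is the root; it splits in-order into left and right subtrees.
Root D: left subtree has 4 nodes {K, C, Z, R}, right has 6 {T, P, E, M, X, Y}.
  Root C: left subtree has 1 node {K}, right has 2 {Z, R}.
    Root R: left subtree has 1 node {Z}, right has 0 { }.
  Root P: left subtree has 1 node {T}, right has 4 {E, M, X, Y}.
    Root X: left subtree has 2 nodes {E, M}, right has 1 {Y}.
      Root M: left subtree has 1 node {E}, right has 0 { }.

D, C, K, R, Z, P, T, X, M, E, Y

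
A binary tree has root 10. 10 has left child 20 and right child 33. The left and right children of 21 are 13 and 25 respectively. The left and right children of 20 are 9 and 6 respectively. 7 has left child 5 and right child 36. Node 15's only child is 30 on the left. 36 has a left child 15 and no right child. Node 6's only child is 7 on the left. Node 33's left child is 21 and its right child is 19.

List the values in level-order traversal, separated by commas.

Level-order visits nodes level by level from the root, left to right within each level.
Level 0: 10
Level 1: 20, 33
Level 2: 9, 6, 21, 19
Level 3: 7, 13, 25
Level 4: 5, 36
Level 5: 15
Level 6: 30

10, 20, 33, 9, 6, 21, 19, 7, 13, 25, 5, 36, 15, 30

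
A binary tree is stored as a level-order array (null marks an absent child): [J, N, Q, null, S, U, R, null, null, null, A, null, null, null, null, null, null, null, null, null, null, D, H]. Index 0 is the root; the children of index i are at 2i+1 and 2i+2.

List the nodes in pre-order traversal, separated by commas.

J, N, S, A, D, H, Q, U, R

Pre-order visits the node, then its left subtree, then its right subtree.
Visit J.
At J: go left to N.
  Visit N.
  At N: no left child.
  At N: go right to S.
    Visit S.
    At S: no left child.
    At S: go right to A.
      Visit A.
      At A: go left to D.
        D is a leaf — visit D.
      At A: go right to H.
        H is a leaf — visit H.
At J: go right to Q.
  Visit Q.
  At Q: go left to U.
    U is a leaf — visit U.
  At Q: go right to R.
    R is a leaf — visit R.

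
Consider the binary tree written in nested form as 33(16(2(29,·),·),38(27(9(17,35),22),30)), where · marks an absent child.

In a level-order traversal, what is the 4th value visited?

2

Level-order visits nodes level by level from the root, left to right within each level.
Level 0: 33
Level 1: 16, 38
Level 2: 2, 27, 30
Level 3: 29, 9, 22
Level 4: 17, 35
Full level-order sequence: 33, 16, 38, 2, 27, 30, 29, 9, 22, 17, 35.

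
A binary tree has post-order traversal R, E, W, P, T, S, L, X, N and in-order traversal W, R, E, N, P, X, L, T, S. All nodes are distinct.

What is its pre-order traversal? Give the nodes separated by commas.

N, W, E, R, X, P, L, S, T

The last element of post-order is the root; it splits in-order into left and right subtrees.
Root N: left subtree has 3 nodes {W, R, E}, right has 5 {P, X, L, T, S}.
  Root W: left subtree has 0 nodes { }, right has 2 {R, E}.
    Root E: left subtree has 1 node {R}, right has 0 { }.
  Root X: left subtree has 1 node {P}, right has 3 {L, T, S}.
    Root L: left subtree has 0 nodes { }, right has 2 {T, S}.
      Root S: left subtree has 1 node {T}, right has 0 { }.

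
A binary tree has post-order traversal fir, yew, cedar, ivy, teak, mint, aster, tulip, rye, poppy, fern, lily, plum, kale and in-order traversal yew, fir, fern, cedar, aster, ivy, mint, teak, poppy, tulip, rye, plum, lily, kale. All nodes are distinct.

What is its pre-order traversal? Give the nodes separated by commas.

kale, plum, fern, yew, fir, poppy, aster, cedar, mint, ivy, teak, rye, tulip, lily

The last element of post-order is the root; it splits in-order into left and right subtrees.
Root kale: left subtree has 13 nodes {yew, fir, fern, cedar, aster, ivy, mint, teak, poppy, tulip, rye, plum, lily}, right has 0 { }.
  Root plum: left subtree has 11 nodes {yew, fir, fern, cedar, aster, ivy, mint, teak, poppy, tulip, rye}, right has 1 {lily}.
    Root fern: left subtree has 2 nodes {yew, fir}, right has 8 {cedar, aster, ivy, mint, teak, poppy, tulip, rye}.
      Root yew: left subtree has 0 nodes { }, right has 1 {fir}.
      Root poppy: left subtree has 5 nodes {cedar, aster, ivy, mint, teak}, right has 2 {tulip, rye}.
        Root aster: left subtree has 1 node {cedar}, right has 3 {ivy, mint, teak}.
          Root mint: left subtree has 1 node {ivy}, right has 1 {teak}.
        Root rye: left subtree has 1 node {tulip}, right has 0 { }.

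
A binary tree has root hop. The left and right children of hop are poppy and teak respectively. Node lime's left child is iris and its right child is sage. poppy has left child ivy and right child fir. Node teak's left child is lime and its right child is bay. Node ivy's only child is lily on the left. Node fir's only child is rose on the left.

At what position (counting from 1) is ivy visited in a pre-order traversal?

Pre-order visits the node, then its left subtree, then its right subtree.
Visit hop.
At hop: go left to poppy.
  Visit poppy.
  At poppy: go left to ivy.
    Visit ivy.
    At ivy: go left to lily.
      lily is a leaf — visit lily.
    At ivy: no right child.
  At poppy: go right to fir.
    Visit fir.
    At fir: go left to rose.
      rose is a leaf — visit rose.
    At fir: no right child.
At hop: go right to teak.
  Visit teak.
  At teak: go left to lime.
    Visit lime.
    At lime: go left to iris.
      iris is a leaf — visit iris.
    At lime: go right to sage.
      sage is a leaf — visit sage.
  At teak: go right to bay.
    bay is a leaf — visit bay.
Full pre-order sequence: hop, poppy, ivy, lily, fir, rose, teak, lime, iris, sage, bay.

3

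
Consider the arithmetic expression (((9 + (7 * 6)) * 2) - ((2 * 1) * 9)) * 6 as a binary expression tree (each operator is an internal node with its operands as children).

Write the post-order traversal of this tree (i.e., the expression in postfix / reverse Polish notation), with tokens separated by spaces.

Post-order on an expression tree gives postfix notation: for each operator, emit left operand, right operand, then the operator.

9 7 6 * + 2 * 2 1 * 9 * - 6 *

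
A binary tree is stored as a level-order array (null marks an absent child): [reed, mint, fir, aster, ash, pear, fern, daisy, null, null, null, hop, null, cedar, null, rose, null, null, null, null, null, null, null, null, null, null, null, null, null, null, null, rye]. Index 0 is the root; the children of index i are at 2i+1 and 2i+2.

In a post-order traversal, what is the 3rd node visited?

Post-order visits the left subtree, then the right subtree, then the node.
At reed: go left to mint.
  At mint: go left to aster.
    At aster: go left to daisy.
      At daisy: go left to rose.
        At rose: go left to rye.
          rye is a leaf — visit rye.
        At rose: no right child.
        Visit rose.
      At daisy: no right child.
      Visit daisy.
    At aster: no right child.
    Visit aster.
  At mint: go right to ash.
    ash is a leaf — visit ash.
  Visit mint.
At reed: go right to fir.
  At fir: go left to pear.
    At pear: go left to hop.
      hop is a leaf — visit hop.
    At pear: no right child.
    Visit pear.
  At fir: go right to fern.
    At fern: go left to cedar.
      cedar is a leaf — visit cedar.
    At fern: no right child.
    Visit fern.
  Visit fir.
Visit reed.
Full post-order sequence: rye, rose, daisy, aster, ash, mint, hop, pear, cedar, fern, fir, reed.

daisy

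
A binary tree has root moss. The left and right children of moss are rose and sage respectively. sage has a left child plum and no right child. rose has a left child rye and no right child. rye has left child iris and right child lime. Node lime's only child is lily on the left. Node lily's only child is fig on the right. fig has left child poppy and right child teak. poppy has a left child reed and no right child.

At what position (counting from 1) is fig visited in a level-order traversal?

9

Level-order visits nodes level by level from the root, left to right within each level.
Level 0: moss
Level 1: rose, sage
Level 2: rye, plum
Level 3: iris, lime
Level 4: lily
Level 5: fig
Level 6: poppy, teak
Level 7: reed
Full level-order sequence: moss, rose, sage, rye, plum, iris, lime, lily, fig, poppy, teak, reed.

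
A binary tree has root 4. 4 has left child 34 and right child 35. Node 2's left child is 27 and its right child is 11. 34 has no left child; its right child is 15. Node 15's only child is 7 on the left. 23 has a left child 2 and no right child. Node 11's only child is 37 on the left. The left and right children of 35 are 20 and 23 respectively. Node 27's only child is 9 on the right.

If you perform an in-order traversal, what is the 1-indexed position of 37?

10

In-order visits the left subtree, then the node, then the right subtree.
At 4: go left to 34.
  At 34: no left child.
  Visit 34.
  At 34: go right to 15.
    At 15: go left to 7.
      7 is a leaf — visit 7.
    Visit 15.
    At 15: no right child.
Visit 4.
At 4: go right to 35.
  At 35: go left to 20.
    20 is a leaf — visit 20.
  Visit 35.
  At 35: go right to 23.
    At 23: go left to 2.
      At 2: go left to 27.
        At 27: no left child.
        Visit 27.
        At 27: go right to 9.
          9 is a leaf — visit 9.
      Visit 2.
      At 2: go right to 11.
        At 11: go left to 37.
          37 is a leaf — visit 37.
        Visit 11.
        At 11: no right child.
    Visit 23.
    At 23: no right child.
Full in-order sequence: 34, 7, 15, 4, 20, 35, 27, 9, 2, 37, 11, 23.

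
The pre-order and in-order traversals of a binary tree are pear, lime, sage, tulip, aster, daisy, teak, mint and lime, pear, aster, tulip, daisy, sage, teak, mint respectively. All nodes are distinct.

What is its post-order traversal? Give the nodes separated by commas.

lime, aster, daisy, tulip, mint, teak, sage, pear

The first element of pre-order is the root; it splits in-order into left and right subtrees.
Root pear: left subtree has 1 node {lime}, right has 6 {aster, tulip, daisy, sage, teak, mint}.
  Root sage: left subtree has 3 nodes {aster, tulip, daisy}, right has 2 {teak, mint}.
    Root tulip: left subtree has 1 node {aster}, right has 1 {daisy}.
    Root teak: left subtree has 0 nodes { }, right has 1 {mint}.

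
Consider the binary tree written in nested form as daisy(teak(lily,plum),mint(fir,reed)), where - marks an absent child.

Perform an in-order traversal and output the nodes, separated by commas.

lily, teak, plum, daisy, fir, mint, reed

In-order visits the left subtree, then the node, then the right subtree.
At daisy: go left to teak.
  At teak: go left to lily.
    lily is a leaf — visit lily.
  Visit teak.
  At teak: go right to plum.
    plum is a leaf — visit plum.
Visit daisy.
At daisy: go right to mint.
  At mint: go left to fir.
    fir is a leaf — visit fir.
  Visit mint.
  At mint: go right to reed.
    reed is a leaf — visit reed.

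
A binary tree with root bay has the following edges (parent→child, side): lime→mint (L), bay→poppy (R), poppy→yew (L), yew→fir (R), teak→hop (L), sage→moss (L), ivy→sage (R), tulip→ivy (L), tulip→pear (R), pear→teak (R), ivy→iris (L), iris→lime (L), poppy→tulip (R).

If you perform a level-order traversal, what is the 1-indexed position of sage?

9

Level-order visits nodes level by level from the root, left to right within each level.
Level 0: bay
Level 1: poppy
Level 2: yew, tulip
Level 3: fir, ivy, pear
Level 4: iris, sage, teak
Level 5: lime, moss, hop
Level 6: mint
Full level-order sequence: bay, poppy, yew, tulip, fir, ivy, pear, iris, sage, teak, lime, moss, hop, mint.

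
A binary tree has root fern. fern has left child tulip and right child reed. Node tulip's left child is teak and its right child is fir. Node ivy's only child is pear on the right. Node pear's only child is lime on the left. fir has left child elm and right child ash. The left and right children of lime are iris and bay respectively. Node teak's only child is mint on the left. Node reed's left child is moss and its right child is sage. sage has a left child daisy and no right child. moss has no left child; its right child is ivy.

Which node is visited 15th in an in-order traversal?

In-order visits the left subtree, then the node, then the right subtree.
At fern: go left to tulip.
  At tulip: go left to teak.
    At teak: go left to mint.
      mint is a leaf — visit mint.
    Visit teak.
    At teak: no right child.
  Visit tulip.
  At tulip: go right to fir.
    At fir: go left to elm.
      elm is a leaf — visit elm.
    Visit fir.
    At fir: go right to ash.
      ash is a leaf — visit ash.
Visit fern.
At fern: go right to reed.
  At reed: go left to moss.
    At moss: no left child.
    Visit moss.
    At moss: go right to ivy.
      At ivy: no left child.
      Visit ivy.
      At ivy: go right to pear.
        At pear: go left to lime.
          At lime: go left to iris.
            iris is a leaf — visit iris.
          Visit lime.
          At lime: go right to bay.
            bay is a leaf — visit bay.
        Visit pear.
        At pear: no right child.
  Visit reed.
  At reed: go right to sage.
    At sage: go left to daisy.
      daisy is a leaf — visit daisy.
    Visit sage.
    At sage: no right child.
Full in-order sequence: mint, teak, tulip, elm, fir, ash, fern, moss, ivy, iris, lime, bay, pear, reed, daisy, sage.

daisy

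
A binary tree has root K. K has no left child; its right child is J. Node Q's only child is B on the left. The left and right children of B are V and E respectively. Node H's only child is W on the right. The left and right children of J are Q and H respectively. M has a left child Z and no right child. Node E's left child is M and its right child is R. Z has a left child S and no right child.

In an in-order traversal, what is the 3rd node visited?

In-order visits the left subtree, then the node, then the right subtree.
At K: no left child.
Visit K.
At K: go right to J.
  At J: go left to Q.
    At Q: go left to B.
      At B: go left to V.
        V is a leaf — visit V.
      Visit B.
      At B: go right to E.
        At E: go left to M.
          At M: go left to Z.
            At Z: go left to S.
              S is a leaf — visit S.
            Visit Z.
            At Z: no right child.
          Visit M.
          At M: no right child.
        Visit E.
        At E: go right to R.
          R is a leaf — visit R.
    Visit Q.
    At Q: no right child.
  Visit J.
  At J: go right to H.
    At H: no left child.
    Visit H.
    At H: go right to W.
      W is a leaf — visit W.
Full in-order sequence: K, V, B, S, Z, M, E, R, Q, J, H, W.

B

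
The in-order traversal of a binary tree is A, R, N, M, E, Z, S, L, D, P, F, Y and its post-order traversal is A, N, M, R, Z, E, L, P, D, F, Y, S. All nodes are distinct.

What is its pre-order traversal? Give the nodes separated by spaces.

S E R A M N Z Y F D L P

The last element of post-order is the root; it splits in-order into left and right subtrees.
Root S: left subtree has 6 nodes {A, R, N, M, E, Z}, right has 5 {L, D, P, F, Y}.
  Root E: left subtree has 4 nodes {A, R, N, M}, right has 1 {Z}.
    Root R: left subtree has 1 node {A}, right has 2 {N, M}.
      Root M: left subtree has 1 node {N}, right has 0 { }.
  Root Y: left subtree has 4 nodes {L, D, P, F}, right has 0 { }.
    Root F: left subtree has 3 nodes {L, D, P}, right has 0 { }.
      Root D: left subtree has 1 node {L}, right has 1 {P}.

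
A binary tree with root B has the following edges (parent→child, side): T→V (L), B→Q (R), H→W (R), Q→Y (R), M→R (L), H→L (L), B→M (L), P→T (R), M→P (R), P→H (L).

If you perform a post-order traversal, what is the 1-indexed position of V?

Post-order visits the left subtree, then the right subtree, then the node.
At B: go left to M.
  At M: go left to R.
    R is a leaf — visit R.
  At M: go right to P.
    At P: go left to H.
      At H: go left to L.
        L is a leaf — visit L.
      At H: go right to W.
        W is a leaf — visit W.
      Visit H.
    At P: go right to T.
      At T: go left to V.
        V is a leaf — visit V.
      At T: no right child.
      Visit T.
    Visit P.
  Visit M.
At B: go right to Q.
  At Q: no left child.
  At Q: go right to Y.
    Y is a leaf — visit Y.
  Visit Q.
Visit B.
Full post-order sequence: R, L, W, H, V, T, P, M, Y, Q, B.

5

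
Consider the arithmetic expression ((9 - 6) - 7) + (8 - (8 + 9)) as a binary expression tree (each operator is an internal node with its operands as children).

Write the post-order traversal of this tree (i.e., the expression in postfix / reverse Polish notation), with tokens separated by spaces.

Post-order on an expression tree gives postfix notation: for each operator, emit left operand, right operand, then the operator.

9 6 - 7 - 8 8 9 + - +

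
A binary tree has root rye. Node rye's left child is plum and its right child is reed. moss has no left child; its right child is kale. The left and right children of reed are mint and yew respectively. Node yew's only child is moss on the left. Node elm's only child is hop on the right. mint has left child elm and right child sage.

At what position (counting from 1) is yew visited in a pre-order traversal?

8

Pre-order visits the node, then its left subtree, then its right subtree.
Visit rye.
At rye: go left to plum.
  plum is a leaf — visit plum.
At rye: go right to reed.
  Visit reed.
  At reed: go left to mint.
    Visit mint.
    At mint: go left to elm.
      Visit elm.
      At elm: no left child.
      At elm: go right to hop.
        hop is a leaf — visit hop.
    At mint: go right to sage.
      sage is a leaf — visit sage.
  At reed: go right to yew.
    Visit yew.
    At yew: go left to moss.
      Visit moss.
      At moss: no left child.
      At moss: go right to kale.
        kale is a leaf — visit kale.
    At yew: no right child.
Full pre-order sequence: rye, plum, reed, mint, elm, hop, sage, yew, moss, kale.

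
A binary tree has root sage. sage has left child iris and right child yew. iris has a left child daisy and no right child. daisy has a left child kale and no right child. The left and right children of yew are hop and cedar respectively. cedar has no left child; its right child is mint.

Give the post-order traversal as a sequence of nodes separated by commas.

Post-order visits the left subtree, then the right subtree, then the node.
At sage: go left to iris.
  At iris: go left to daisy.
    At daisy: go left to kale.
      kale is a leaf — visit kale.
    At daisy: no right child.
    Visit daisy.
  At iris: no right child.
  Visit iris.
At sage: go right to yew.
  At yew: go left to hop.
    hop is a leaf — visit hop.
  At yew: go right to cedar.
    At cedar: no left child.
    At cedar: go right to mint.
      mint is a leaf — visit mint.
    Visit cedar.
  Visit yew.
Visit sage.

kale, daisy, iris, hop, mint, cedar, yew, sage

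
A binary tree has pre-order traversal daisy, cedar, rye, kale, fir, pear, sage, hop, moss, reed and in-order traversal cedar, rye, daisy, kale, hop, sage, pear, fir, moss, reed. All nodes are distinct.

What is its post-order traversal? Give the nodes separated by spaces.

The first element of pre-order is the root; it splits in-order into left and right subtrees.
Root daisy: left subtree has 2 nodes {cedar, rye}, right has 7 {kale, hop, sage, pear, fir, moss, reed}.
  Root cedar: left subtree has 0 nodes { }, right has 1 {rye}.
  Root kale: left subtree has 0 nodes { }, right has 6 {hop, sage, pear, fir, moss, reed}.
    Root fir: left subtree has 3 nodes {hop, sage, pear}, right has 2 {moss, reed}.
      Root pear: left subtree has 2 nodes {hop, sage}, right has 0 { }.
        Root sage: left subtree has 1 node {hop}, right has 0 { }.
      Root moss: left subtree has 0 nodes { }, right has 1 {reed}.

rye cedar hop sage pear reed moss fir kale daisy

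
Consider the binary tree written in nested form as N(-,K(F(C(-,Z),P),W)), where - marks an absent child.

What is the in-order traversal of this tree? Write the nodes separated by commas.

N, C, Z, F, P, K, W

In-order visits the left subtree, then the node, then the right subtree.
At N: no left child.
Visit N.
At N: go right to K.
  At K: go left to F.
    At F: go left to C.
      At C: no left child.
      Visit C.
      At C: go right to Z.
        Z is a leaf — visit Z.
    Visit F.
    At F: go right to P.
      P is a leaf — visit P.
  Visit K.
  At K: go right to W.
    W is a leaf — visit W.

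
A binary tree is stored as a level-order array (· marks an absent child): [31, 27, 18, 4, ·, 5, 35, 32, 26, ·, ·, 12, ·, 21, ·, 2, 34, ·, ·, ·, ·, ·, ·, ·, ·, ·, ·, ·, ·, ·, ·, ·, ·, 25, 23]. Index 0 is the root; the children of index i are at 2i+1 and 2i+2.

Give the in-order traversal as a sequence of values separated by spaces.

In-order visits the left subtree, then the node, then the right subtree.
At 31: go left to 27.
  At 27: go left to 4.
    At 4: go left to 32.
      At 32: go left to 2.
        2 is a leaf — visit 2.
      Visit 32.
      At 32: go right to 34.
        At 34: go left to 25.
          25 is a leaf — visit 25.
        Visit 34.
        At 34: go right to 23.
          23 is a leaf — visit 23.
    Visit 4.
    At 4: go right to 26.
      26 is a leaf — visit 26.
  Visit 27.
  At 27: no right child.
Visit 31.
At 31: go right to 18.
  At 18: go left to 5.
    At 5: go left to 12.
      12 is a leaf — visit 12.
    Visit 5.
    At 5: no right child.
  Visit 18.
  At 18: go right to 35.
    At 35: go left to 21.
      21 is a leaf — visit 21.
    Visit 35.
    At 35: no right child.

2 32 25 34 23 4 26 27 31 12 5 18 21 35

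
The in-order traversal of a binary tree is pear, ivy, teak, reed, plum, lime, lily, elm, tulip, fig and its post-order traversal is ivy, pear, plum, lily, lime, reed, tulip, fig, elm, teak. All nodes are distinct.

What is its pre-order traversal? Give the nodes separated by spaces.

teak pear ivy elm reed lime plum lily fig tulip

The last element of post-order is the root; it splits in-order into left and right subtrees.
Root teak: left subtree has 2 nodes {pear, ivy}, right has 7 {reed, plum, lime, lily, elm, tulip, fig}.
  Root pear: left subtree has 0 nodes { }, right has 1 {ivy}.
  Root elm: left subtree has 4 nodes {reed, plum, lime, lily}, right has 2 {tulip, fig}.
    Root reed: left subtree has 0 nodes { }, right has 3 {plum, lime, lily}.
      Root lime: left subtree has 1 node {plum}, right has 1 {lily}.
    Root fig: left subtree has 1 node {tulip}, right has 0 { }.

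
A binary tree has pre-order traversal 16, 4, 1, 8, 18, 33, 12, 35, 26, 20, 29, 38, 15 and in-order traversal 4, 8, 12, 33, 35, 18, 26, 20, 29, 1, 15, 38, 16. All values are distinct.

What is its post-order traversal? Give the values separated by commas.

The first element of pre-order is the root; it splits in-order into left and right subtrees.
Root 16: left subtree has 12 nodes {4, 8, 12, 33, 35, 18, 26, 20, 29, 1, 15, 38}, right has 0 { }.
  Root 4: left subtree has 0 nodes { }, right has 11 {8, 12, 33, 35, 18, 26, 20, 29, 1, 15, 38}.
    Root 1: left subtree has 8 nodes {8, 12, 33, 35, 18, 26, 20, 29}, right has 2 {15, 38}.
      Root 8: left subtree has 0 nodes { }, right has 7 {12, 33, 35, 18, 26, 20, 29}.
        Root 18: left subtree has 3 nodes {12, 33, 35}, right has 3 {26, 20, 29}.
          Root 33: left subtree has 1 node {12}, right has 1 {35}.
          Root 26: left subtree has 0 nodes { }, right has 2 {20, 29}.
            Root 20: left subtree has 0 nodes { }, right has 1 {29}.
      Root 38: left subtree has 1 node {15}, right has 0 { }.

12, 35, 33, 29, 20, 26, 18, 8, 15, 38, 1, 4, 16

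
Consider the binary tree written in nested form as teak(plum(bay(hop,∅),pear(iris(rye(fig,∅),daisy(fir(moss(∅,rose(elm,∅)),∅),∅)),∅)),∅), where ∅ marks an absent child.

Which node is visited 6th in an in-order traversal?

iris

In-order visits the left subtree, then the node, then the right subtree.
At teak: go left to plum.
  At plum: go left to bay.
    At bay: go left to hop.
      hop is a leaf — visit hop.
    Visit bay.
    At bay: no right child.
  Visit plum.
  At plum: go right to pear.
    At pear: go left to iris.
      At iris: go left to rye.
        At rye: go left to fig.
          fig is a leaf — visit fig.
        Visit rye.
        At rye: no right child.
      Visit iris.
      At iris: go right to daisy.
        At daisy: go left to fir.
          At fir: go left to moss.
            At moss: no left child.
            Visit moss.
            At moss: go right to rose.
              At rose: go left to elm.
                elm is a leaf — visit elm.
              Visit rose.
              At rose: no right child.
          Visit fir.
          At fir: no right child.
        Visit daisy.
        At daisy: no right child.
    Visit pear.
    At pear: no right child.
Visit teak.
At teak: no right child.
Full in-order sequence: hop, bay, plum, fig, rye, iris, moss, elm, rose, fir, daisy, pear, teak.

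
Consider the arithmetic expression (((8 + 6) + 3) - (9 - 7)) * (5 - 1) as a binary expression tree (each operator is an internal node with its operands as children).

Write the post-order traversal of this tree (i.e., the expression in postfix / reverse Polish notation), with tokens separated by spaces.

8 6 + 3 + 9 7 - - 5 1 - *

Post-order on an expression tree gives postfix notation: for each operator, emit left operand, right operand, then the operator.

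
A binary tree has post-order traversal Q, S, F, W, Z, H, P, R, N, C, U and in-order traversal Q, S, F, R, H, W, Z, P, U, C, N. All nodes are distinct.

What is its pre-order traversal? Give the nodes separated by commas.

U, R, F, S, Q, P, H, Z, W, C, N

The last element of post-order is the root; it splits in-order into left and right subtrees.
Root U: left subtree has 8 nodes {Q, S, F, R, H, W, Z, P}, right has 2 {C, N}.
  Root R: left subtree has 3 nodes {Q, S, F}, right has 4 {H, W, Z, P}.
    Root F: left subtree has 2 nodes {Q, S}, right has 0 { }.
      Root S: left subtree has 1 node {Q}, right has 0 { }.
    Root P: left subtree has 3 nodes {H, W, Z}, right has 0 { }.
      Root H: left subtree has 0 nodes { }, right has 2 {W, Z}.
        Root Z: left subtree has 1 node {W}, right has 0 { }.
  Root C: left subtree has 0 nodes { }, right has 1 {N}.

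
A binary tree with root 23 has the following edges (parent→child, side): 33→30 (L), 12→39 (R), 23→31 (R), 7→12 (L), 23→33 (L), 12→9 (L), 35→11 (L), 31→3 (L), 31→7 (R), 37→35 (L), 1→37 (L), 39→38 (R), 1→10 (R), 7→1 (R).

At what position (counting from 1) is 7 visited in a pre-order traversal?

Pre-order visits the node, then its left subtree, then its right subtree.
Visit 23.
At 23: go left to 33.
  Visit 33.
  At 33: go left to 30.
    30 is a leaf — visit 30.
  At 33: no right child.
At 23: go right to 31.
  Visit 31.
  At 31: go left to 3.
    3 is a leaf — visit 3.
  At 31: go right to 7.
    Visit 7.
    At 7: go left to 12.
      Visit 12.
      At 12: go left to 9.
        9 is a leaf — visit 9.
      At 12: go right to 39.
        Visit 39.
        At 39: no left child.
        At 39: go right to 38.
          38 is a leaf — visit 38.
    At 7: go right to 1.
      Visit 1.
      At 1: go left to 37.
        Visit 37.
        At 37: go left to 35.
          Visit 35.
          At 35: go left to 11.
            11 is a leaf — visit 11.
          At 35: no right child.
        At 37: no right child.
      At 1: go right to 10.
        10 is a leaf — visit 10.
Full pre-order sequence: 23, 33, 30, 31, 3, 7, 12, 9, 39, 38, 1, 37, 35, 11, 10.

6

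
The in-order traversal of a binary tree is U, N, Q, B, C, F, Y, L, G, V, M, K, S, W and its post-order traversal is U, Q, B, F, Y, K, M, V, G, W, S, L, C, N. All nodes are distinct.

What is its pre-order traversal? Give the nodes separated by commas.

N, U, C, B, Q, L, Y, F, S, G, V, M, K, W

The last element of post-order is the root; it splits in-order into left and right subtrees.
Root N: left subtree has 1 node {U}, right has 12 {Q, B, C, F, Y, L, G, V, M, K, S, W}.
  Root C: left subtree has 2 nodes {Q, B}, right has 9 {F, Y, L, G, V, M, K, S, W}.
    Root B: left subtree has 1 node {Q}, right has 0 { }.
    Root L: left subtree has 2 nodes {F, Y}, right has 6 {G, V, M, K, S, W}.
      Root Y: left subtree has 1 node {F}, right has 0 { }.
      Root S: left subtree has 4 nodes {G, V, M, K}, right has 1 {W}.
        Root G: left subtree has 0 nodes { }, right has 3 {V, M, K}.
          Root V: left subtree has 0 nodes { }, right has 2 {M, K}.
            Root M: left subtree has 0 nodes { }, right has 1 {K}.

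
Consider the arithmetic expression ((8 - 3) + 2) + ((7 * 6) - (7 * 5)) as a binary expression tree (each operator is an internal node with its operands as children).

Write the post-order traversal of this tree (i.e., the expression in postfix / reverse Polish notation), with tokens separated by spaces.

Post-order on an expression tree gives postfix notation: for each operator, emit left operand, right operand, then the operator.

8 3 - 2 + 7 6 * 7 5 * - +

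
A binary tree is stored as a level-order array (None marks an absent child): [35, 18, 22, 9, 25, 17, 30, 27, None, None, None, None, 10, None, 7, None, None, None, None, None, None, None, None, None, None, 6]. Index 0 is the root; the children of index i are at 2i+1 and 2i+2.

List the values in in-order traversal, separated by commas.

In-order visits the left subtree, then the node, then the right subtree.
At 35: go left to 18.
  At 18: go left to 9.
    At 9: go left to 27.
      27 is a leaf — visit 27.
    Visit 9.
    At 9: no right child.
  Visit 18.
  At 18: go right to 25.
    25 is a leaf — visit 25.
Visit 35.
At 35: go right to 22.
  At 22: go left to 17.
    At 17: no left child.
    Visit 17.
    At 17: go right to 10.
      At 10: go left to 6.
        6 is a leaf — visit 6.
      Visit 10.
      At 10: no right child.
  Visit 22.
  At 22: go right to 30.
    At 30: no left child.
    Visit 30.
    At 30: go right to 7.
      7 is a leaf — visit 7.

27, 9, 18, 25, 35, 17, 6, 10, 22, 30, 7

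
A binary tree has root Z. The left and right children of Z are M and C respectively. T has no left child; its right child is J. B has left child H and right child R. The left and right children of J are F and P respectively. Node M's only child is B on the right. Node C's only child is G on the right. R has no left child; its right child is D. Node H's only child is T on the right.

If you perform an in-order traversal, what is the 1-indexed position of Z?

In-order visits the left subtree, then the node, then the right subtree.
At Z: go left to M.
  At M: no left child.
  Visit M.
  At M: go right to B.
    At B: go left to H.
      At H: no left child.
      Visit H.
      At H: go right to T.
        At T: no left child.
        Visit T.
        At T: go right to J.
          At J: go left to F.
            F is a leaf — visit F.
          Visit J.
          At J: go right to P.
            P is a leaf — visit P.
    Visit B.
    At B: go right to R.
      At R: no left child.
      Visit R.
      At R: go right to D.
        D is a leaf — visit D.
Visit Z.
At Z: go right to C.
  At C: no left child.
  Visit C.
  At C: go right to G.
    G is a leaf — visit G.
Full in-order sequence: M, H, T, F, J, P, B, R, D, Z, C, G.

10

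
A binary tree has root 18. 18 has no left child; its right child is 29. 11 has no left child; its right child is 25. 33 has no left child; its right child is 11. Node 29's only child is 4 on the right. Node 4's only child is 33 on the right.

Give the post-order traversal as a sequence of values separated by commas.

25, 11, 33, 4, 29, 18

Post-order visits the left subtree, then the right subtree, then the node.
At 18: no left child.
At 18: go right to 29.
  At 29: no left child.
  At 29: go right to 4.
    At 4: no left child.
    At 4: go right to 33.
      At 33: no left child.
      At 33: go right to 11.
        At 11: no left child.
        At 11: go right to 25.
          25 is a leaf — visit 25.
        Visit 11.
      Visit 33.
    Visit 4.
  Visit 29.
Visit 18.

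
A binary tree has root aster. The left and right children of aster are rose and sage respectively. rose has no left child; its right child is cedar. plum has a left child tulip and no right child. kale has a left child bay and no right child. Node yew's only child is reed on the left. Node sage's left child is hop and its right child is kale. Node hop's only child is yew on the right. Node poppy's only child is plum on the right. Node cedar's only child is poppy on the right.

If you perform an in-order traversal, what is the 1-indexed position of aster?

In-order visits the left subtree, then the node, then the right subtree.
At aster: go left to rose.
  At rose: no left child.
  Visit rose.
  At rose: go right to cedar.
    At cedar: no left child.
    Visit cedar.
    At cedar: go right to poppy.
      At poppy: no left child.
      Visit poppy.
      At poppy: go right to plum.
        At plum: go left to tulip.
          tulip is a leaf — visit tulip.
        Visit plum.
        At plum: no right child.
Visit aster.
At aster: go right to sage.
  At sage: go left to hop.
    At hop: no left child.
    Visit hop.
    At hop: go right to yew.
      At yew: go left to reed.
        reed is a leaf — visit reed.
      Visit yew.
      At yew: no right child.
  Visit sage.
  At sage: go right to kale.
    At kale: go left to bay.
      bay is a leaf — visit bay.
    Visit kale.
    At kale: no right child.
Full in-order sequence: rose, cedar, poppy, tulip, plum, aster, hop, reed, yew, sage, bay, kale.

6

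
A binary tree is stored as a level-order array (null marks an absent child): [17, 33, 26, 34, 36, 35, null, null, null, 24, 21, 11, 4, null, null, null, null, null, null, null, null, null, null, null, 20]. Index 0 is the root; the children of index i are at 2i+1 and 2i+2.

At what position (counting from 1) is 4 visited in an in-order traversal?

10

In-order visits the left subtree, then the node, then the right subtree.
At 17: go left to 33.
  At 33: go left to 34.
    34 is a leaf — visit 34.
  Visit 33.
  At 33: go right to 36.
    At 36: go left to 24.
      24 is a leaf — visit 24.
    Visit 36.
    At 36: go right to 21.
      21 is a leaf — visit 21.
Visit 17.
At 17: go right to 26.
  At 26: go left to 35.
    At 35: go left to 11.
      At 11: no left child.
      Visit 11.
      At 11: go right to 20.
        20 is a leaf — visit 20.
    Visit 35.
    At 35: go right to 4.
      4 is a leaf — visit 4.
  Visit 26.
  At 26: no right child.
Full in-order sequence: 34, 33, 24, 36, 21, 17, 11, 20, 35, 4, 26.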